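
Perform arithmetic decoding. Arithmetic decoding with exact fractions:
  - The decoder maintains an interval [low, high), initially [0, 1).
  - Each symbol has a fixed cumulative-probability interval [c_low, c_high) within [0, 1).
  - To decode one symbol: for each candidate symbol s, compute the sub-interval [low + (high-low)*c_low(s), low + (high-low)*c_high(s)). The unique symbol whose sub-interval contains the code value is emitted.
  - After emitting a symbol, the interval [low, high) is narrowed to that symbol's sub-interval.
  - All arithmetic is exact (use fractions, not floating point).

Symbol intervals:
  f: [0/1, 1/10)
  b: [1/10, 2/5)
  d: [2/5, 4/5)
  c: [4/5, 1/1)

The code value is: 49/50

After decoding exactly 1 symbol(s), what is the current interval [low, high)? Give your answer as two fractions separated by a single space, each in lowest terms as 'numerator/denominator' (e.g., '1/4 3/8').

Answer: 4/5 1/1

Derivation:
Step 1: interval [0/1, 1/1), width = 1/1 - 0/1 = 1/1
  'f': [0/1 + 1/1*0/1, 0/1 + 1/1*1/10) = [0/1, 1/10)
  'b': [0/1 + 1/1*1/10, 0/1 + 1/1*2/5) = [1/10, 2/5)
  'd': [0/1 + 1/1*2/5, 0/1 + 1/1*4/5) = [2/5, 4/5)
  'c': [0/1 + 1/1*4/5, 0/1 + 1/1*1/1) = [4/5, 1/1) <- contains code 49/50
  emit 'c', narrow to [4/5, 1/1)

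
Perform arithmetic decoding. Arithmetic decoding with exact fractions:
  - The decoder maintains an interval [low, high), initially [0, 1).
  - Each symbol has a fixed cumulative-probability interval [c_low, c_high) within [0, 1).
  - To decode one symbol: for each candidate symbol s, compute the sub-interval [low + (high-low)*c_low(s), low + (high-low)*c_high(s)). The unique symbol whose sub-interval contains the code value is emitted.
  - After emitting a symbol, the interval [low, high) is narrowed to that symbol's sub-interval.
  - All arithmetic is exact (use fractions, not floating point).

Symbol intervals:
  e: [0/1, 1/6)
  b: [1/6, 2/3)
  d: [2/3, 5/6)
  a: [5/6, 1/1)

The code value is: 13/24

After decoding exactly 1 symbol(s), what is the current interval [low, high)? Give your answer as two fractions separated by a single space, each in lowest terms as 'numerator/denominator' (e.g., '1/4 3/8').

Answer: 1/6 2/3

Derivation:
Step 1: interval [0/1, 1/1), width = 1/1 - 0/1 = 1/1
  'e': [0/1 + 1/1*0/1, 0/1 + 1/1*1/6) = [0/1, 1/6)
  'b': [0/1 + 1/1*1/6, 0/1 + 1/1*2/3) = [1/6, 2/3) <- contains code 13/24
  'd': [0/1 + 1/1*2/3, 0/1 + 1/1*5/6) = [2/3, 5/6)
  'a': [0/1 + 1/1*5/6, 0/1 + 1/1*1/1) = [5/6, 1/1)
  emit 'b', narrow to [1/6, 2/3)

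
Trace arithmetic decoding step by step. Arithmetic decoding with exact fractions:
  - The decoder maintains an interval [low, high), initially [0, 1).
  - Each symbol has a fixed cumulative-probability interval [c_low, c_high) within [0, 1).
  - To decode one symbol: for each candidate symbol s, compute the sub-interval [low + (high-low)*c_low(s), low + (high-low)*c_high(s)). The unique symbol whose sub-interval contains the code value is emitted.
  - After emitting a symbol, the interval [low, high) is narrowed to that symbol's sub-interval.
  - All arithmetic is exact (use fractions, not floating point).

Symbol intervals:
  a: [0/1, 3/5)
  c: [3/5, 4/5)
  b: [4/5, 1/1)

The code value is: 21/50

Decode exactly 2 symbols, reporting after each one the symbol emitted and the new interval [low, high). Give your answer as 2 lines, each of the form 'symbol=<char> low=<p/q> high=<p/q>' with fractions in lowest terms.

Answer: symbol=a low=0/1 high=3/5
symbol=c low=9/25 high=12/25

Derivation:
Step 1: interval [0/1, 1/1), width = 1/1 - 0/1 = 1/1
  'a': [0/1 + 1/1*0/1, 0/1 + 1/1*3/5) = [0/1, 3/5) <- contains code 21/50
  'c': [0/1 + 1/1*3/5, 0/1 + 1/1*4/5) = [3/5, 4/5)
  'b': [0/1 + 1/1*4/5, 0/1 + 1/1*1/1) = [4/5, 1/1)
  emit 'a', narrow to [0/1, 3/5)
Step 2: interval [0/1, 3/5), width = 3/5 - 0/1 = 3/5
  'a': [0/1 + 3/5*0/1, 0/1 + 3/5*3/5) = [0/1, 9/25)
  'c': [0/1 + 3/5*3/5, 0/1 + 3/5*4/5) = [9/25, 12/25) <- contains code 21/50
  'b': [0/1 + 3/5*4/5, 0/1 + 3/5*1/1) = [12/25, 3/5)
  emit 'c', narrow to [9/25, 12/25)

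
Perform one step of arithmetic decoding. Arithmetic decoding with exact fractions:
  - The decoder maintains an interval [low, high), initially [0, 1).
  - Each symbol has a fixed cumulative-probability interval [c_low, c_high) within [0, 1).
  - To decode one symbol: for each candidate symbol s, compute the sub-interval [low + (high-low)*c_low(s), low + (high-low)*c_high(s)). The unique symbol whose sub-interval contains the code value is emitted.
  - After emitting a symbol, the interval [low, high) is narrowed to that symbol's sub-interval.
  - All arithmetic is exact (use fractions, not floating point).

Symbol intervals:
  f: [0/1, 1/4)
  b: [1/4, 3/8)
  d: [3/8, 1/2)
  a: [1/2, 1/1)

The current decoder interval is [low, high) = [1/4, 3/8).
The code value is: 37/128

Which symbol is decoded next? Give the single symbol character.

Interval width = high − low = 3/8 − 1/4 = 1/8
Scaled code = (code − low) / width = (37/128 − 1/4) / 1/8 = 5/16
  f: [0/1, 1/4) 
  b: [1/4, 3/8) ← scaled code falls here ✓
  d: [3/8, 1/2) 
  a: [1/2, 1/1) 

Answer: b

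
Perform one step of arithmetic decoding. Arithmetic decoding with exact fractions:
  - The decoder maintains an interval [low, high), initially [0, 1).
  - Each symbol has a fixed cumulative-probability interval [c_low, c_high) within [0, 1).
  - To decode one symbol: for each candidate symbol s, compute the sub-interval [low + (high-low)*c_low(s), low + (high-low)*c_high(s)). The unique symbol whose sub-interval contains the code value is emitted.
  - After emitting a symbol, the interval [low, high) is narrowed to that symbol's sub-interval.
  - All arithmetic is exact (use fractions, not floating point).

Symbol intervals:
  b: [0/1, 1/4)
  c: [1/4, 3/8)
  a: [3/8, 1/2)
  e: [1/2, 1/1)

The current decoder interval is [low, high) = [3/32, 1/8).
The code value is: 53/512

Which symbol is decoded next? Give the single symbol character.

Answer: c

Derivation:
Interval width = high − low = 1/8 − 3/32 = 1/32
Scaled code = (code − low) / width = (53/512 − 3/32) / 1/32 = 5/16
  b: [0/1, 1/4) 
  c: [1/4, 3/8) ← scaled code falls here ✓
  a: [3/8, 1/2) 
  e: [1/2, 1/1) 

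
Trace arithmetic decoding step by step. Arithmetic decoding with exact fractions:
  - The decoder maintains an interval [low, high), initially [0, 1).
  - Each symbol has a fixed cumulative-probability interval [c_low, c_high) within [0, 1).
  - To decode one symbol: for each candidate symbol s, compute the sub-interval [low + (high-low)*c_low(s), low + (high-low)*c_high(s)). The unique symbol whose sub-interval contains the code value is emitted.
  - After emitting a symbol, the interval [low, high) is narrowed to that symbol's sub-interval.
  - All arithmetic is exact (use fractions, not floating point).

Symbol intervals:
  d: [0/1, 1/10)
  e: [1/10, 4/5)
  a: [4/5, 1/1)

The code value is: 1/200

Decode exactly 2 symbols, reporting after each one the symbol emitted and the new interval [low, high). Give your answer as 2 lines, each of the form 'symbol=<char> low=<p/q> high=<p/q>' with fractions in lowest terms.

Answer: symbol=d low=0/1 high=1/10
symbol=d low=0/1 high=1/100

Derivation:
Step 1: interval [0/1, 1/1), width = 1/1 - 0/1 = 1/1
  'd': [0/1 + 1/1*0/1, 0/1 + 1/1*1/10) = [0/1, 1/10) <- contains code 1/200
  'e': [0/1 + 1/1*1/10, 0/1 + 1/1*4/5) = [1/10, 4/5)
  'a': [0/1 + 1/1*4/5, 0/1 + 1/1*1/1) = [4/5, 1/1)
  emit 'd', narrow to [0/1, 1/10)
Step 2: interval [0/1, 1/10), width = 1/10 - 0/1 = 1/10
  'd': [0/1 + 1/10*0/1, 0/1 + 1/10*1/10) = [0/1, 1/100) <- contains code 1/200
  'e': [0/1 + 1/10*1/10, 0/1 + 1/10*4/5) = [1/100, 2/25)
  'a': [0/1 + 1/10*4/5, 0/1 + 1/10*1/1) = [2/25, 1/10)
  emit 'd', narrow to [0/1, 1/100)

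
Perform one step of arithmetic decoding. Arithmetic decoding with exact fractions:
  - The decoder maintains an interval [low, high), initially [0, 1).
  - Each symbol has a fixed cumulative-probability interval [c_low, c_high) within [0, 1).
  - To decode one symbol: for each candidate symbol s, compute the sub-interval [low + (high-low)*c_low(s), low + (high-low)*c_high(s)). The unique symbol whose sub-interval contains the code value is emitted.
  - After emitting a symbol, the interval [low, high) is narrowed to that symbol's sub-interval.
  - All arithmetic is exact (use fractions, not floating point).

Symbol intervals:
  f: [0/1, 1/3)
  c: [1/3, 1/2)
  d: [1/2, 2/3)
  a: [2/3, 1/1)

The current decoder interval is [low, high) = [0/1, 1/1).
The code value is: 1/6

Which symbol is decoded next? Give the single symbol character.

Interval width = high − low = 1/1 − 0/1 = 1/1
Scaled code = (code − low) / width = (1/6 − 0/1) / 1/1 = 1/6
  f: [0/1, 1/3) ← scaled code falls here ✓
  c: [1/3, 1/2) 
  d: [1/2, 2/3) 
  a: [2/3, 1/1) 

Answer: f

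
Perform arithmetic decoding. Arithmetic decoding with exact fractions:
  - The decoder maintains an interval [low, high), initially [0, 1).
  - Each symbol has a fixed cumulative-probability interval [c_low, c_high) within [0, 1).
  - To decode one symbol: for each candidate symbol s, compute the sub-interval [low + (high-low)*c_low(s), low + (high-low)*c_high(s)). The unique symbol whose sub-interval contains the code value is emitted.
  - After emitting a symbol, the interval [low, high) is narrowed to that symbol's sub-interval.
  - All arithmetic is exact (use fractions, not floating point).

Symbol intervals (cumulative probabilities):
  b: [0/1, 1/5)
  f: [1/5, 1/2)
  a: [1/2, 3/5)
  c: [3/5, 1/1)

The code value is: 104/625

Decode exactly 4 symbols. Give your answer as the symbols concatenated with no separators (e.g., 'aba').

Answer: bcac

Derivation:
Step 1: interval [0/1, 1/1), width = 1/1 - 0/1 = 1/1
  'b': [0/1 + 1/1*0/1, 0/1 + 1/1*1/5) = [0/1, 1/5) <- contains code 104/625
  'f': [0/1 + 1/1*1/5, 0/1 + 1/1*1/2) = [1/5, 1/2)
  'a': [0/1 + 1/1*1/2, 0/1 + 1/1*3/5) = [1/2, 3/5)
  'c': [0/1 + 1/1*3/5, 0/1 + 1/1*1/1) = [3/5, 1/1)
  emit 'b', narrow to [0/1, 1/5)
Step 2: interval [0/1, 1/5), width = 1/5 - 0/1 = 1/5
  'b': [0/1 + 1/5*0/1, 0/1 + 1/5*1/5) = [0/1, 1/25)
  'f': [0/1 + 1/5*1/5, 0/1 + 1/5*1/2) = [1/25, 1/10)
  'a': [0/1 + 1/5*1/2, 0/1 + 1/5*3/5) = [1/10, 3/25)
  'c': [0/1 + 1/5*3/5, 0/1 + 1/5*1/1) = [3/25, 1/5) <- contains code 104/625
  emit 'c', narrow to [3/25, 1/5)
Step 3: interval [3/25, 1/5), width = 1/5 - 3/25 = 2/25
  'b': [3/25 + 2/25*0/1, 3/25 + 2/25*1/5) = [3/25, 17/125)
  'f': [3/25 + 2/25*1/5, 3/25 + 2/25*1/2) = [17/125, 4/25)
  'a': [3/25 + 2/25*1/2, 3/25 + 2/25*3/5) = [4/25, 21/125) <- contains code 104/625
  'c': [3/25 + 2/25*3/5, 3/25 + 2/25*1/1) = [21/125, 1/5)
  emit 'a', narrow to [4/25, 21/125)
Step 4: interval [4/25, 21/125), width = 21/125 - 4/25 = 1/125
  'b': [4/25 + 1/125*0/1, 4/25 + 1/125*1/5) = [4/25, 101/625)
  'f': [4/25 + 1/125*1/5, 4/25 + 1/125*1/2) = [101/625, 41/250)
  'a': [4/25 + 1/125*1/2, 4/25 + 1/125*3/5) = [41/250, 103/625)
  'c': [4/25 + 1/125*3/5, 4/25 + 1/125*1/1) = [103/625, 21/125) <- contains code 104/625
  emit 'c', narrow to [103/625, 21/125)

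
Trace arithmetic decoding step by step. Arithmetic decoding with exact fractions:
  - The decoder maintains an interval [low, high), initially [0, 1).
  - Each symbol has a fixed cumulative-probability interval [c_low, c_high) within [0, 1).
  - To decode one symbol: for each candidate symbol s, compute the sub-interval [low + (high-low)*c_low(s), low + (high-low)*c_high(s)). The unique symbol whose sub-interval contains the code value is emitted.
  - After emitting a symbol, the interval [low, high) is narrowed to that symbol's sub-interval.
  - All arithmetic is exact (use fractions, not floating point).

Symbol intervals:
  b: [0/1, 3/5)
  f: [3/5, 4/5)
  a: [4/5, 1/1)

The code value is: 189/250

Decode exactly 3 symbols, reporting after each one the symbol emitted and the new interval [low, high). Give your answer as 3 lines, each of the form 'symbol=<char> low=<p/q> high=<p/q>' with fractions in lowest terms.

Step 1: interval [0/1, 1/1), width = 1/1 - 0/1 = 1/1
  'b': [0/1 + 1/1*0/1, 0/1 + 1/1*3/5) = [0/1, 3/5)
  'f': [0/1 + 1/1*3/5, 0/1 + 1/1*4/5) = [3/5, 4/5) <- contains code 189/250
  'a': [0/1 + 1/1*4/5, 0/1 + 1/1*1/1) = [4/5, 1/1)
  emit 'f', narrow to [3/5, 4/5)
Step 2: interval [3/5, 4/5), width = 4/5 - 3/5 = 1/5
  'b': [3/5 + 1/5*0/1, 3/5 + 1/5*3/5) = [3/5, 18/25)
  'f': [3/5 + 1/5*3/5, 3/5 + 1/5*4/5) = [18/25, 19/25) <- contains code 189/250
  'a': [3/5 + 1/5*4/5, 3/5 + 1/5*1/1) = [19/25, 4/5)
  emit 'f', narrow to [18/25, 19/25)
Step 3: interval [18/25, 19/25), width = 19/25 - 18/25 = 1/25
  'b': [18/25 + 1/25*0/1, 18/25 + 1/25*3/5) = [18/25, 93/125)
  'f': [18/25 + 1/25*3/5, 18/25 + 1/25*4/5) = [93/125, 94/125)
  'a': [18/25 + 1/25*4/5, 18/25 + 1/25*1/1) = [94/125, 19/25) <- contains code 189/250
  emit 'a', narrow to [94/125, 19/25)

Answer: symbol=f low=3/5 high=4/5
symbol=f low=18/25 high=19/25
symbol=a low=94/125 high=19/25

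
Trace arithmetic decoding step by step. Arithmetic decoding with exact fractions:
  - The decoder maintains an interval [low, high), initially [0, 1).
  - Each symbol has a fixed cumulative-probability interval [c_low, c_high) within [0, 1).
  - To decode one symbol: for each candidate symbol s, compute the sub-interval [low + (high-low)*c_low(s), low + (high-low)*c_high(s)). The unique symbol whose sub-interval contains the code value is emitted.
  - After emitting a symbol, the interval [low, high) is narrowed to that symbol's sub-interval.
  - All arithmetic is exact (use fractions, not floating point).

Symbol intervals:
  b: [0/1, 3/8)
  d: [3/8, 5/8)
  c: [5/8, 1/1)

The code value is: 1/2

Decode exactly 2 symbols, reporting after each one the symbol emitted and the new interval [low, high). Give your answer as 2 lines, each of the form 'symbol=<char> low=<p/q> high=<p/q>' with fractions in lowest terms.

Answer: symbol=d low=3/8 high=5/8
symbol=d low=15/32 high=17/32

Derivation:
Step 1: interval [0/1, 1/1), width = 1/1 - 0/1 = 1/1
  'b': [0/1 + 1/1*0/1, 0/1 + 1/1*3/8) = [0/1, 3/8)
  'd': [0/1 + 1/1*3/8, 0/1 + 1/1*5/8) = [3/8, 5/8) <- contains code 1/2
  'c': [0/1 + 1/1*5/8, 0/1 + 1/1*1/1) = [5/8, 1/1)
  emit 'd', narrow to [3/8, 5/8)
Step 2: interval [3/8, 5/8), width = 5/8 - 3/8 = 1/4
  'b': [3/8 + 1/4*0/1, 3/8 + 1/4*3/8) = [3/8, 15/32)
  'd': [3/8 + 1/4*3/8, 3/8 + 1/4*5/8) = [15/32, 17/32) <- contains code 1/2
  'c': [3/8 + 1/4*5/8, 3/8 + 1/4*1/1) = [17/32, 5/8)
  emit 'd', narrow to [15/32, 17/32)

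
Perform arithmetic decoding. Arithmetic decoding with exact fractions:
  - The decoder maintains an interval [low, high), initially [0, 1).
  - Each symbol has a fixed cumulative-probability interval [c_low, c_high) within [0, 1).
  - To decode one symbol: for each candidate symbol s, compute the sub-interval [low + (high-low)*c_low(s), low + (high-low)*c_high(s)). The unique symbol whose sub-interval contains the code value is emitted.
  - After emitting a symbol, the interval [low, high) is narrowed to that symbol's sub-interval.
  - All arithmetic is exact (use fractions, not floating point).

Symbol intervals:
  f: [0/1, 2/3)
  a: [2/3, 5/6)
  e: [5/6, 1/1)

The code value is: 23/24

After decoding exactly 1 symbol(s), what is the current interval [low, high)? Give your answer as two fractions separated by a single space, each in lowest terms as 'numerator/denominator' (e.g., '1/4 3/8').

Step 1: interval [0/1, 1/1), width = 1/1 - 0/1 = 1/1
  'f': [0/1 + 1/1*0/1, 0/1 + 1/1*2/3) = [0/1, 2/3)
  'a': [0/1 + 1/1*2/3, 0/1 + 1/1*5/6) = [2/3, 5/6)
  'e': [0/1 + 1/1*5/6, 0/1 + 1/1*1/1) = [5/6, 1/1) <- contains code 23/24
  emit 'e', narrow to [5/6, 1/1)

Answer: 5/6 1/1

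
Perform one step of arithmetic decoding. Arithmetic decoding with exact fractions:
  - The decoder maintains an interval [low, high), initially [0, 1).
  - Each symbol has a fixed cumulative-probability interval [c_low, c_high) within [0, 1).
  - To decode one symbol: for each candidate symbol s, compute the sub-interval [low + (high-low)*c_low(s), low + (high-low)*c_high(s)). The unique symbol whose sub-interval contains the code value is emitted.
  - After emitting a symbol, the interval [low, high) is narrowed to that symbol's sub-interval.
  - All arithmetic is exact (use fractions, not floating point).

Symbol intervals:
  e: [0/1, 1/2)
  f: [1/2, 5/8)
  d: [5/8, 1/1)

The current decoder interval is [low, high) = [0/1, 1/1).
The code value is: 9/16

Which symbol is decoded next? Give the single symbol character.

Answer: f

Derivation:
Interval width = high − low = 1/1 − 0/1 = 1/1
Scaled code = (code − low) / width = (9/16 − 0/1) / 1/1 = 9/16
  e: [0/1, 1/2) 
  f: [1/2, 5/8) ← scaled code falls here ✓
  d: [5/8, 1/1) 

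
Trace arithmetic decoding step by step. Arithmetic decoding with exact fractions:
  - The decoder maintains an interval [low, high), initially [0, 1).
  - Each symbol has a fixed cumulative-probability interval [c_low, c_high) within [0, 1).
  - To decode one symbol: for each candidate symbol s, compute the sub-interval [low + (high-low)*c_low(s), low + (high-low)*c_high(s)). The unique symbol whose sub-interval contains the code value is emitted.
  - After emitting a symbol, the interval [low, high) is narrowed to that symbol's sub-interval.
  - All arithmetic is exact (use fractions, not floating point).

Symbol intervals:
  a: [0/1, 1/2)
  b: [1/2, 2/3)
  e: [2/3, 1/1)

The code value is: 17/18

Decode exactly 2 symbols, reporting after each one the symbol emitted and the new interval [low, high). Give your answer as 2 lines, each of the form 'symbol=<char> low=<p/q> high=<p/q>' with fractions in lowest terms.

Answer: symbol=e low=2/3 high=1/1
symbol=e low=8/9 high=1/1

Derivation:
Step 1: interval [0/1, 1/1), width = 1/1 - 0/1 = 1/1
  'a': [0/1 + 1/1*0/1, 0/1 + 1/1*1/2) = [0/1, 1/2)
  'b': [0/1 + 1/1*1/2, 0/1 + 1/1*2/3) = [1/2, 2/3)
  'e': [0/1 + 1/1*2/3, 0/1 + 1/1*1/1) = [2/3, 1/1) <- contains code 17/18
  emit 'e', narrow to [2/3, 1/1)
Step 2: interval [2/3, 1/1), width = 1/1 - 2/3 = 1/3
  'a': [2/3 + 1/3*0/1, 2/3 + 1/3*1/2) = [2/3, 5/6)
  'b': [2/3 + 1/3*1/2, 2/3 + 1/3*2/3) = [5/6, 8/9)
  'e': [2/3 + 1/3*2/3, 2/3 + 1/3*1/1) = [8/9, 1/1) <- contains code 17/18
  emit 'e', narrow to [8/9, 1/1)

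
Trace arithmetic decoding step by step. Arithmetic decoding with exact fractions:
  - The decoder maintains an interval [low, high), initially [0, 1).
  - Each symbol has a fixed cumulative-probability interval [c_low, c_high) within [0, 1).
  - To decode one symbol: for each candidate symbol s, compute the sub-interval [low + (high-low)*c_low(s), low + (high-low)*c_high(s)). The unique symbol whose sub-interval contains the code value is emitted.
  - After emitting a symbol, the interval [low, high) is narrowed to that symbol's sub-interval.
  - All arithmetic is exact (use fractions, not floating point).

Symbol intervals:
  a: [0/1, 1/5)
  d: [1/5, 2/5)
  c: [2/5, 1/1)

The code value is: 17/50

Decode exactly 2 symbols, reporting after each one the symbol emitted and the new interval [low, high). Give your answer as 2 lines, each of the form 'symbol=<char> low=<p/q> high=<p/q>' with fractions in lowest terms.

Step 1: interval [0/1, 1/1), width = 1/1 - 0/1 = 1/1
  'a': [0/1 + 1/1*0/1, 0/1 + 1/1*1/5) = [0/1, 1/5)
  'd': [0/1 + 1/1*1/5, 0/1 + 1/1*2/5) = [1/5, 2/5) <- contains code 17/50
  'c': [0/1 + 1/1*2/5, 0/1 + 1/1*1/1) = [2/5, 1/1)
  emit 'd', narrow to [1/5, 2/5)
Step 2: interval [1/5, 2/5), width = 2/5 - 1/5 = 1/5
  'a': [1/5 + 1/5*0/1, 1/5 + 1/5*1/5) = [1/5, 6/25)
  'd': [1/5 + 1/5*1/5, 1/5 + 1/5*2/5) = [6/25, 7/25)
  'c': [1/5 + 1/5*2/5, 1/5 + 1/5*1/1) = [7/25, 2/5) <- contains code 17/50
  emit 'c', narrow to [7/25, 2/5)

Answer: symbol=d low=1/5 high=2/5
symbol=c low=7/25 high=2/5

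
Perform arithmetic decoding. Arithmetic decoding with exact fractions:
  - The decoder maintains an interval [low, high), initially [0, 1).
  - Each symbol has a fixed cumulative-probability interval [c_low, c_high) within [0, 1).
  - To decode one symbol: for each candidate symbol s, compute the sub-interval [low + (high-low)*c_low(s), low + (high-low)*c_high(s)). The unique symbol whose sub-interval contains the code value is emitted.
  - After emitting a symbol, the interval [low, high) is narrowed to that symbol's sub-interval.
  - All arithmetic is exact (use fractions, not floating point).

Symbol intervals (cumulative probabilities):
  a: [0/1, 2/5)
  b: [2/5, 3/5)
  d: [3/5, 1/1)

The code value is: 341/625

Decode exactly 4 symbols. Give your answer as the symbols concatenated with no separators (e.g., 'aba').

Step 1: interval [0/1, 1/1), width = 1/1 - 0/1 = 1/1
  'a': [0/1 + 1/1*0/1, 0/1 + 1/1*2/5) = [0/1, 2/5)
  'b': [0/1 + 1/1*2/5, 0/1 + 1/1*3/5) = [2/5, 3/5) <- contains code 341/625
  'd': [0/1 + 1/1*3/5, 0/1 + 1/1*1/1) = [3/5, 1/1)
  emit 'b', narrow to [2/5, 3/5)
Step 2: interval [2/5, 3/5), width = 3/5 - 2/5 = 1/5
  'a': [2/5 + 1/5*0/1, 2/5 + 1/5*2/5) = [2/5, 12/25)
  'b': [2/5 + 1/5*2/5, 2/5 + 1/5*3/5) = [12/25, 13/25)
  'd': [2/5 + 1/5*3/5, 2/5 + 1/5*1/1) = [13/25, 3/5) <- contains code 341/625
  emit 'd', narrow to [13/25, 3/5)
Step 3: interval [13/25, 3/5), width = 3/5 - 13/25 = 2/25
  'a': [13/25 + 2/25*0/1, 13/25 + 2/25*2/5) = [13/25, 69/125) <- contains code 341/625
  'b': [13/25 + 2/25*2/5, 13/25 + 2/25*3/5) = [69/125, 71/125)
  'd': [13/25 + 2/25*3/5, 13/25 + 2/25*1/1) = [71/125, 3/5)
  emit 'a', narrow to [13/25, 69/125)
Step 4: interval [13/25, 69/125), width = 69/125 - 13/25 = 4/125
  'a': [13/25 + 4/125*0/1, 13/25 + 4/125*2/5) = [13/25, 333/625)
  'b': [13/25 + 4/125*2/5, 13/25 + 4/125*3/5) = [333/625, 337/625)
  'd': [13/25 + 4/125*3/5, 13/25 + 4/125*1/1) = [337/625, 69/125) <- contains code 341/625
  emit 'd', narrow to [337/625, 69/125)

Answer: bdad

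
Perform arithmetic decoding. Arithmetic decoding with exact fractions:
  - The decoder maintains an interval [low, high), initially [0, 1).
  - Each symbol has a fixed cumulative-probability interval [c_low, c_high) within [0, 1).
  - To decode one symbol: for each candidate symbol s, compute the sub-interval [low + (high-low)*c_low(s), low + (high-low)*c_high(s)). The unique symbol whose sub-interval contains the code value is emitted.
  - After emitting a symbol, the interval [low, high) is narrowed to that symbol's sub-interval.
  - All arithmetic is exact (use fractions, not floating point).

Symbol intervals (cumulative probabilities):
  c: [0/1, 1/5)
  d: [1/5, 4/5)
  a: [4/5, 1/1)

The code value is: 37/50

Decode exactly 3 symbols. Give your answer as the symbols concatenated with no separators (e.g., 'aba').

Answer: dad

Derivation:
Step 1: interval [0/1, 1/1), width = 1/1 - 0/1 = 1/1
  'c': [0/1 + 1/1*0/1, 0/1 + 1/1*1/5) = [0/1, 1/5)
  'd': [0/1 + 1/1*1/5, 0/1 + 1/1*4/5) = [1/5, 4/5) <- contains code 37/50
  'a': [0/1 + 1/1*4/5, 0/1 + 1/1*1/1) = [4/5, 1/1)
  emit 'd', narrow to [1/5, 4/5)
Step 2: interval [1/5, 4/5), width = 4/5 - 1/5 = 3/5
  'c': [1/5 + 3/5*0/1, 1/5 + 3/5*1/5) = [1/5, 8/25)
  'd': [1/5 + 3/5*1/5, 1/5 + 3/5*4/5) = [8/25, 17/25)
  'a': [1/5 + 3/5*4/5, 1/5 + 3/5*1/1) = [17/25, 4/5) <- contains code 37/50
  emit 'a', narrow to [17/25, 4/5)
Step 3: interval [17/25, 4/5), width = 4/5 - 17/25 = 3/25
  'c': [17/25 + 3/25*0/1, 17/25 + 3/25*1/5) = [17/25, 88/125)
  'd': [17/25 + 3/25*1/5, 17/25 + 3/25*4/5) = [88/125, 97/125) <- contains code 37/50
  'a': [17/25 + 3/25*4/5, 17/25 + 3/25*1/1) = [97/125, 4/5)
  emit 'd', narrow to [88/125, 97/125)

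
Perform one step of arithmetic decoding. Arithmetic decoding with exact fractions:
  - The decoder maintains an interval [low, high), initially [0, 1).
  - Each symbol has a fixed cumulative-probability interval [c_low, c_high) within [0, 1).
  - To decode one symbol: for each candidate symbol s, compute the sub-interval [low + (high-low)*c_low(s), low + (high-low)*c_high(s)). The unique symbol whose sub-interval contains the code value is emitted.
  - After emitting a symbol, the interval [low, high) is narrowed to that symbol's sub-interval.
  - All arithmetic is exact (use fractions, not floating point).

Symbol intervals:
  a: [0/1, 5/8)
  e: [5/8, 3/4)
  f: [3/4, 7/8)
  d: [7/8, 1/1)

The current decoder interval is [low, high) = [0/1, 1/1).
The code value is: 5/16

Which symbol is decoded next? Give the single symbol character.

Answer: a

Derivation:
Interval width = high − low = 1/1 − 0/1 = 1/1
Scaled code = (code − low) / width = (5/16 − 0/1) / 1/1 = 5/16
  a: [0/1, 5/8) ← scaled code falls here ✓
  e: [5/8, 3/4) 
  f: [3/4, 7/8) 
  d: [7/8, 1/1) 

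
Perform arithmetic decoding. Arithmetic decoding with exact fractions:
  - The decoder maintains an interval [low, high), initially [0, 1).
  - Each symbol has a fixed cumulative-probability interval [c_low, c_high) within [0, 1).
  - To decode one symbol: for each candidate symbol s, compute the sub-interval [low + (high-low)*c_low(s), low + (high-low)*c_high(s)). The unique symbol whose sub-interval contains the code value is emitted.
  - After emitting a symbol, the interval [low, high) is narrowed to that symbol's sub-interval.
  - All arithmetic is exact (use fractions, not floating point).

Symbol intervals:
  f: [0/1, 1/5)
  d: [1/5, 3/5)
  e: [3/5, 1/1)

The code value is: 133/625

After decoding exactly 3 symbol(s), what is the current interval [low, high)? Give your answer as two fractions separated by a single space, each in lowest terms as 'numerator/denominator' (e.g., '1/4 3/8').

Answer: 1/5 27/125

Derivation:
Step 1: interval [0/1, 1/1), width = 1/1 - 0/1 = 1/1
  'f': [0/1 + 1/1*0/1, 0/1 + 1/1*1/5) = [0/1, 1/5)
  'd': [0/1 + 1/1*1/5, 0/1 + 1/1*3/5) = [1/5, 3/5) <- contains code 133/625
  'e': [0/1 + 1/1*3/5, 0/1 + 1/1*1/1) = [3/5, 1/1)
  emit 'd', narrow to [1/5, 3/5)
Step 2: interval [1/5, 3/5), width = 3/5 - 1/5 = 2/5
  'f': [1/5 + 2/5*0/1, 1/5 + 2/5*1/5) = [1/5, 7/25) <- contains code 133/625
  'd': [1/5 + 2/5*1/5, 1/5 + 2/5*3/5) = [7/25, 11/25)
  'e': [1/5 + 2/5*3/5, 1/5 + 2/5*1/1) = [11/25, 3/5)
  emit 'f', narrow to [1/5, 7/25)
Step 3: interval [1/5, 7/25), width = 7/25 - 1/5 = 2/25
  'f': [1/5 + 2/25*0/1, 1/5 + 2/25*1/5) = [1/5, 27/125) <- contains code 133/625
  'd': [1/5 + 2/25*1/5, 1/5 + 2/25*3/5) = [27/125, 31/125)
  'e': [1/5 + 2/25*3/5, 1/5 + 2/25*1/1) = [31/125, 7/25)
  emit 'f', narrow to [1/5, 27/125)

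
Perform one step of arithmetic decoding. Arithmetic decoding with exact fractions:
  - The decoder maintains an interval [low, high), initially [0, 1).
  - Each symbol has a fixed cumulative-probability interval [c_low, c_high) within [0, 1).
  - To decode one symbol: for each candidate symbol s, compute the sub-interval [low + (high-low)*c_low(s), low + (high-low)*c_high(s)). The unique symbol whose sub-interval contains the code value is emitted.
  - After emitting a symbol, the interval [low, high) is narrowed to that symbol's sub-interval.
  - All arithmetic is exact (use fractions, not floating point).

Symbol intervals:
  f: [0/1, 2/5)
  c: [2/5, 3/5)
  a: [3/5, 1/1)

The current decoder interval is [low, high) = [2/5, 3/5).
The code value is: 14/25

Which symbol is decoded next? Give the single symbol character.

Answer: a

Derivation:
Interval width = high − low = 3/5 − 2/5 = 1/5
Scaled code = (code − low) / width = (14/25 − 2/5) / 1/5 = 4/5
  f: [0/1, 2/5) 
  c: [2/5, 3/5) 
  a: [3/5, 1/1) ← scaled code falls here ✓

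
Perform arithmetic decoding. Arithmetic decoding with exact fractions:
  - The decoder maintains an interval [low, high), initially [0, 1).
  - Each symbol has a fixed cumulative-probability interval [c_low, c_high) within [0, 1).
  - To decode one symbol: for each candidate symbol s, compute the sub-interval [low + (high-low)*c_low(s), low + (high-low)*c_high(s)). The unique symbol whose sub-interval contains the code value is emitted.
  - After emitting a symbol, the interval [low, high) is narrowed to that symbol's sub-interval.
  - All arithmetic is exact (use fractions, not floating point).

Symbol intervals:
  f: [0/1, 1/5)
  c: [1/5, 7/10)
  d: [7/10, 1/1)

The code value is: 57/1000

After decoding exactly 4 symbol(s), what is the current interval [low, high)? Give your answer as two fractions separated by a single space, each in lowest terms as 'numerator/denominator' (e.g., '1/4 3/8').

Answer: 27/500 3/50

Derivation:
Step 1: interval [0/1, 1/1), width = 1/1 - 0/1 = 1/1
  'f': [0/1 + 1/1*0/1, 0/1 + 1/1*1/5) = [0/1, 1/5) <- contains code 57/1000
  'c': [0/1 + 1/1*1/5, 0/1 + 1/1*7/10) = [1/5, 7/10)
  'd': [0/1 + 1/1*7/10, 0/1 + 1/1*1/1) = [7/10, 1/1)
  emit 'f', narrow to [0/1, 1/5)
Step 2: interval [0/1, 1/5), width = 1/5 - 0/1 = 1/5
  'f': [0/1 + 1/5*0/1, 0/1 + 1/5*1/5) = [0/1, 1/25)
  'c': [0/1 + 1/5*1/5, 0/1 + 1/5*7/10) = [1/25, 7/50) <- contains code 57/1000
  'd': [0/1 + 1/5*7/10, 0/1 + 1/5*1/1) = [7/50, 1/5)
  emit 'c', narrow to [1/25, 7/50)
Step 3: interval [1/25, 7/50), width = 7/50 - 1/25 = 1/10
  'f': [1/25 + 1/10*0/1, 1/25 + 1/10*1/5) = [1/25, 3/50) <- contains code 57/1000
  'c': [1/25 + 1/10*1/5, 1/25 + 1/10*7/10) = [3/50, 11/100)
  'd': [1/25 + 1/10*7/10, 1/25 + 1/10*1/1) = [11/100, 7/50)
  emit 'f', narrow to [1/25, 3/50)
Step 4: interval [1/25, 3/50), width = 3/50 - 1/25 = 1/50
  'f': [1/25 + 1/50*0/1, 1/25 + 1/50*1/5) = [1/25, 11/250)
  'c': [1/25 + 1/50*1/5, 1/25 + 1/50*7/10) = [11/250, 27/500)
  'd': [1/25 + 1/50*7/10, 1/25 + 1/50*1/1) = [27/500, 3/50) <- contains code 57/1000
  emit 'd', narrow to [27/500, 3/50)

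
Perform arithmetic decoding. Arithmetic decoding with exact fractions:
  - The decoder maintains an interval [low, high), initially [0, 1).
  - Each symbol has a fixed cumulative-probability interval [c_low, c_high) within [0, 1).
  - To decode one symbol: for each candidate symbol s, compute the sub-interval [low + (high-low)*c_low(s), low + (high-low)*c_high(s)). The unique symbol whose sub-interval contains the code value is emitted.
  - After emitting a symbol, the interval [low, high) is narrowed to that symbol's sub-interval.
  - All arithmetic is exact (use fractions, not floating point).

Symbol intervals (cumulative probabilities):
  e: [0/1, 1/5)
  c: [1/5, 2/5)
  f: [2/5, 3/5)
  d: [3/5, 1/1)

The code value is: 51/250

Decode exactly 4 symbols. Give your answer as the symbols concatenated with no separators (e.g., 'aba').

Step 1: interval [0/1, 1/1), width = 1/1 - 0/1 = 1/1
  'e': [0/1 + 1/1*0/1, 0/1 + 1/1*1/5) = [0/1, 1/5)
  'c': [0/1 + 1/1*1/5, 0/1 + 1/1*2/5) = [1/5, 2/5) <- contains code 51/250
  'f': [0/1 + 1/1*2/5, 0/1 + 1/1*3/5) = [2/5, 3/5)
  'd': [0/1 + 1/1*3/5, 0/1 + 1/1*1/1) = [3/5, 1/1)
  emit 'c', narrow to [1/5, 2/5)
Step 2: interval [1/5, 2/5), width = 2/5 - 1/5 = 1/5
  'e': [1/5 + 1/5*0/1, 1/5 + 1/5*1/5) = [1/5, 6/25) <- contains code 51/250
  'c': [1/5 + 1/5*1/5, 1/5 + 1/5*2/5) = [6/25, 7/25)
  'f': [1/5 + 1/5*2/5, 1/5 + 1/5*3/5) = [7/25, 8/25)
  'd': [1/5 + 1/5*3/5, 1/5 + 1/5*1/1) = [8/25, 2/5)
  emit 'e', narrow to [1/5, 6/25)
Step 3: interval [1/5, 6/25), width = 6/25 - 1/5 = 1/25
  'e': [1/5 + 1/25*0/1, 1/5 + 1/25*1/5) = [1/5, 26/125) <- contains code 51/250
  'c': [1/5 + 1/25*1/5, 1/5 + 1/25*2/5) = [26/125, 27/125)
  'f': [1/5 + 1/25*2/5, 1/5 + 1/25*3/5) = [27/125, 28/125)
  'd': [1/5 + 1/25*3/5, 1/5 + 1/25*1/1) = [28/125, 6/25)
  emit 'e', narrow to [1/5, 26/125)
Step 4: interval [1/5, 26/125), width = 26/125 - 1/5 = 1/125
  'e': [1/5 + 1/125*0/1, 1/5 + 1/125*1/5) = [1/5, 126/625)
  'c': [1/5 + 1/125*1/5, 1/5 + 1/125*2/5) = [126/625, 127/625)
  'f': [1/5 + 1/125*2/5, 1/5 + 1/125*3/5) = [127/625, 128/625) <- contains code 51/250
  'd': [1/5 + 1/125*3/5, 1/5 + 1/125*1/1) = [128/625, 26/125)
  emit 'f', narrow to [127/625, 128/625)

Answer: ceef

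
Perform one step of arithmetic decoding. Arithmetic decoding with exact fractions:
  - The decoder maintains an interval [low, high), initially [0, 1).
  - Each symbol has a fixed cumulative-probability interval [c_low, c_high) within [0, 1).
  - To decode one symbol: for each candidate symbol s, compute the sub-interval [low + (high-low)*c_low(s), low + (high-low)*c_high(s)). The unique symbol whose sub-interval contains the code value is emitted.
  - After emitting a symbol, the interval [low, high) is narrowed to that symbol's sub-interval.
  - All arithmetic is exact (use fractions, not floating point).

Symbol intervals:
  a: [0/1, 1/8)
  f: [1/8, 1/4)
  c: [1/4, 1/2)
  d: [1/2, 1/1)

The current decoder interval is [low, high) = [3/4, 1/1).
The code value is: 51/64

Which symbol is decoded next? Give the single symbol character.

Answer: f

Derivation:
Interval width = high − low = 1/1 − 3/4 = 1/4
Scaled code = (code − low) / width = (51/64 − 3/4) / 1/4 = 3/16
  a: [0/1, 1/8) 
  f: [1/8, 1/4) ← scaled code falls here ✓
  c: [1/4, 1/2) 
  d: [1/2, 1/1) 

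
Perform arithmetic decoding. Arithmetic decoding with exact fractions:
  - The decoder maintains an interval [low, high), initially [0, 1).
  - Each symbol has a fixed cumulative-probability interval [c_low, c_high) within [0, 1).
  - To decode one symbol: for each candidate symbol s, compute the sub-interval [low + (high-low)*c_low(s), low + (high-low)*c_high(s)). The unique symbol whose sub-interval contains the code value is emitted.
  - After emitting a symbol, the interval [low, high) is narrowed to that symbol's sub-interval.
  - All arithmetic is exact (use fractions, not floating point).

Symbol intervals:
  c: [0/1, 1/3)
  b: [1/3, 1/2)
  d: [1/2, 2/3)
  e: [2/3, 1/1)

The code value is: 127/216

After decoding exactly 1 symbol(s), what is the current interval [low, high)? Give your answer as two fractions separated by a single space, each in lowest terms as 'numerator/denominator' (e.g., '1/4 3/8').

Step 1: interval [0/1, 1/1), width = 1/1 - 0/1 = 1/1
  'c': [0/1 + 1/1*0/1, 0/1 + 1/1*1/3) = [0/1, 1/3)
  'b': [0/1 + 1/1*1/3, 0/1 + 1/1*1/2) = [1/3, 1/2)
  'd': [0/1 + 1/1*1/2, 0/1 + 1/1*2/3) = [1/2, 2/3) <- contains code 127/216
  'e': [0/1 + 1/1*2/3, 0/1 + 1/1*1/1) = [2/3, 1/1)
  emit 'd', narrow to [1/2, 2/3)

Answer: 1/2 2/3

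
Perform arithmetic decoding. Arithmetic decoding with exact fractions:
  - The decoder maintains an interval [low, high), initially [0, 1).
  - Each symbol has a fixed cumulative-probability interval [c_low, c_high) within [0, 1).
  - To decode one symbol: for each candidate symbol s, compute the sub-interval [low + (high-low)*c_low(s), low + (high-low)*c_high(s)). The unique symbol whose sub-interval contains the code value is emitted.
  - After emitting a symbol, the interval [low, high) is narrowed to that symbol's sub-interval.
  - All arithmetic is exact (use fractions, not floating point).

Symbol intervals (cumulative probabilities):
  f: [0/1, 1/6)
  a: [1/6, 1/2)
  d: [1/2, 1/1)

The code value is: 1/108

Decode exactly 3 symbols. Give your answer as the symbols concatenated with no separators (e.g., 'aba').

Answer: ffa

Derivation:
Step 1: interval [0/1, 1/1), width = 1/1 - 0/1 = 1/1
  'f': [0/1 + 1/1*0/1, 0/1 + 1/1*1/6) = [0/1, 1/6) <- contains code 1/108
  'a': [0/1 + 1/1*1/6, 0/1 + 1/1*1/2) = [1/6, 1/2)
  'd': [0/1 + 1/1*1/2, 0/1 + 1/1*1/1) = [1/2, 1/1)
  emit 'f', narrow to [0/1, 1/6)
Step 2: interval [0/1, 1/6), width = 1/6 - 0/1 = 1/6
  'f': [0/1 + 1/6*0/1, 0/1 + 1/6*1/6) = [0/1, 1/36) <- contains code 1/108
  'a': [0/1 + 1/6*1/6, 0/1 + 1/6*1/2) = [1/36, 1/12)
  'd': [0/1 + 1/6*1/2, 0/1 + 1/6*1/1) = [1/12, 1/6)
  emit 'f', narrow to [0/1, 1/36)
Step 3: interval [0/1, 1/36), width = 1/36 - 0/1 = 1/36
  'f': [0/1 + 1/36*0/1, 0/1 + 1/36*1/6) = [0/1, 1/216)
  'a': [0/1 + 1/36*1/6, 0/1 + 1/36*1/2) = [1/216, 1/72) <- contains code 1/108
  'd': [0/1 + 1/36*1/2, 0/1 + 1/36*1/1) = [1/72, 1/36)
  emit 'a', narrow to [1/216, 1/72)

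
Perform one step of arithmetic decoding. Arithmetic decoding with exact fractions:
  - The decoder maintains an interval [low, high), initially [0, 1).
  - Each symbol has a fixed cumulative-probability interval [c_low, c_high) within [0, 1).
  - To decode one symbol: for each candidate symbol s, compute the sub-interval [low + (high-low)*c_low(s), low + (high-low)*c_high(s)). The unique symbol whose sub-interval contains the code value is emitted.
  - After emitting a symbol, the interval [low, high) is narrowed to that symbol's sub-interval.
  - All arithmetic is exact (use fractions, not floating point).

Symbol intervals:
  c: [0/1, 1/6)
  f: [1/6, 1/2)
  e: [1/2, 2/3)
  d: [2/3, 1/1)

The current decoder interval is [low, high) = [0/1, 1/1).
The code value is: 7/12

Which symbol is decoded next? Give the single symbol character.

Interval width = high − low = 1/1 − 0/1 = 1/1
Scaled code = (code − low) / width = (7/12 − 0/1) / 1/1 = 7/12
  c: [0/1, 1/6) 
  f: [1/6, 1/2) 
  e: [1/2, 2/3) ← scaled code falls here ✓
  d: [2/3, 1/1) 

Answer: e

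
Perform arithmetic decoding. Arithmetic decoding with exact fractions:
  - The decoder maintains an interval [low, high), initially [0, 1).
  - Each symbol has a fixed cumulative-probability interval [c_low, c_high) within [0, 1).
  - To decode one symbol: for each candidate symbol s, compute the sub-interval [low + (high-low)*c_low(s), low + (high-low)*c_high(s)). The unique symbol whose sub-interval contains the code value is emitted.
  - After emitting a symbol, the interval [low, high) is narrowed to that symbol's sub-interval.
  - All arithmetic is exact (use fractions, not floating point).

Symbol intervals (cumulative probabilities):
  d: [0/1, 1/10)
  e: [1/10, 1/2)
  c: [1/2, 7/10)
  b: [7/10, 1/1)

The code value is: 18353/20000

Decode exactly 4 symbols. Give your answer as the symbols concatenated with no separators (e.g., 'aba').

Answer: bbdb

Derivation:
Step 1: interval [0/1, 1/1), width = 1/1 - 0/1 = 1/1
  'd': [0/1 + 1/1*0/1, 0/1 + 1/1*1/10) = [0/1, 1/10)
  'e': [0/1 + 1/1*1/10, 0/1 + 1/1*1/2) = [1/10, 1/2)
  'c': [0/1 + 1/1*1/2, 0/1 + 1/1*7/10) = [1/2, 7/10)
  'b': [0/1 + 1/1*7/10, 0/1 + 1/1*1/1) = [7/10, 1/1) <- contains code 18353/20000
  emit 'b', narrow to [7/10, 1/1)
Step 2: interval [7/10, 1/1), width = 1/1 - 7/10 = 3/10
  'd': [7/10 + 3/10*0/1, 7/10 + 3/10*1/10) = [7/10, 73/100)
  'e': [7/10 + 3/10*1/10, 7/10 + 3/10*1/2) = [73/100, 17/20)
  'c': [7/10 + 3/10*1/2, 7/10 + 3/10*7/10) = [17/20, 91/100)
  'b': [7/10 + 3/10*7/10, 7/10 + 3/10*1/1) = [91/100, 1/1) <- contains code 18353/20000
  emit 'b', narrow to [91/100, 1/1)
Step 3: interval [91/100, 1/1), width = 1/1 - 91/100 = 9/100
  'd': [91/100 + 9/100*0/1, 91/100 + 9/100*1/10) = [91/100, 919/1000) <- contains code 18353/20000
  'e': [91/100 + 9/100*1/10, 91/100 + 9/100*1/2) = [919/1000, 191/200)
  'c': [91/100 + 9/100*1/2, 91/100 + 9/100*7/10) = [191/200, 973/1000)
  'b': [91/100 + 9/100*7/10, 91/100 + 9/100*1/1) = [973/1000, 1/1)
  emit 'd', narrow to [91/100, 919/1000)
Step 4: interval [91/100, 919/1000), width = 919/1000 - 91/100 = 9/1000
  'd': [91/100 + 9/1000*0/1, 91/100 + 9/1000*1/10) = [91/100, 9109/10000)
  'e': [91/100 + 9/1000*1/10, 91/100 + 9/1000*1/2) = [9109/10000, 1829/2000)
  'c': [91/100 + 9/1000*1/2, 91/100 + 9/1000*7/10) = [1829/2000, 9163/10000)
  'b': [91/100 + 9/1000*7/10, 91/100 + 9/1000*1/1) = [9163/10000, 919/1000) <- contains code 18353/20000
  emit 'b', narrow to [9163/10000, 919/1000)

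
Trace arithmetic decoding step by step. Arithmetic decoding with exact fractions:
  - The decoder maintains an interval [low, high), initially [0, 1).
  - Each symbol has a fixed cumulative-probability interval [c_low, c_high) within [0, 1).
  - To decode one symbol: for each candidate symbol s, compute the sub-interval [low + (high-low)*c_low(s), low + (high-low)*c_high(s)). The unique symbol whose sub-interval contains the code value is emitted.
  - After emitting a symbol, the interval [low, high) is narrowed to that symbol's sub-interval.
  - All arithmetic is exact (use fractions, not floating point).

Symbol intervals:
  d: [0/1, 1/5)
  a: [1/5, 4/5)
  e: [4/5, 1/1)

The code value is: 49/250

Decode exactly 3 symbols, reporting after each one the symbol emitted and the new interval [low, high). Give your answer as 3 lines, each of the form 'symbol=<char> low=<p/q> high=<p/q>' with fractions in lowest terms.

Answer: symbol=d low=0/1 high=1/5
symbol=e low=4/25 high=1/5
symbol=e low=24/125 high=1/5

Derivation:
Step 1: interval [0/1, 1/1), width = 1/1 - 0/1 = 1/1
  'd': [0/1 + 1/1*0/1, 0/1 + 1/1*1/5) = [0/1, 1/5) <- contains code 49/250
  'a': [0/1 + 1/1*1/5, 0/1 + 1/1*4/5) = [1/5, 4/5)
  'e': [0/1 + 1/1*4/5, 0/1 + 1/1*1/1) = [4/5, 1/1)
  emit 'd', narrow to [0/1, 1/5)
Step 2: interval [0/1, 1/5), width = 1/5 - 0/1 = 1/5
  'd': [0/1 + 1/5*0/1, 0/1 + 1/5*1/5) = [0/1, 1/25)
  'a': [0/1 + 1/5*1/5, 0/1 + 1/5*4/5) = [1/25, 4/25)
  'e': [0/1 + 1/5*4/5, 0/1 + 1/5*1/1) = [4/25, 1/5) <- contains code 49/250
  emit 'e', narrow to [4/25, 1/5)
Step 3: interval [4/25, 1/5), width = 1/5 - 4/25 = 1/25
  'd': [4/25 + 1/25*0/1, 4/25 + 1/25*1/5) = [4/25, 21/125)
  'a': [4/25 + 1/25*1/5, 4/25 + 1/25*4/5) = [21/125, 24/125)
  'e': [4/25 + 1/25*4/5, 4/25 + 1/25*1/1) = [24/125, 1/5) <- contains code 49/250
  emit 'e', narrow to [24/125, 1/5)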